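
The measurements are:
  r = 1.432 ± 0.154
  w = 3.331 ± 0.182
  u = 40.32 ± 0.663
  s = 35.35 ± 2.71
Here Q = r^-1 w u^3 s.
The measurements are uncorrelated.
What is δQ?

8.15e+05

Relative error in a monomial: (δQ/Q)² = Σ (nᵢ · δxᵢ/xᵢ)².
  (-1·δr/r)² = (-1×0.108)² = 0.0116;  (1·δw/w)² = (1×0.0546)² = 0.00299;  (3·δu/u)² = (3×0.0164)² = 0.00243;  (1·δs/s)² = (1×0.0767)² = 0.00588
δQ/Q = √(0.0229) = 0.151
Q = 5.39e+06, so δQ = 0.151 × 5.39e+06 = 8.15e+05.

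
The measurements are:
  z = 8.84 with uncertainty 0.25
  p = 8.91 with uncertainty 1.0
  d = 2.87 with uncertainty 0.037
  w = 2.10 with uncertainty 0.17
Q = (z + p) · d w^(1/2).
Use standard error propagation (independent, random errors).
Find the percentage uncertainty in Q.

Let u = z + p = 17.8. δu = √(δz² + δp²) = √(0.0625 + 1.00) = 1.03, so δu/u = 0.0581.
Q is then a monomial in u, d, w:
δQ/Q = √((δu/u)² + (1·δd/d)² + (½·δw/w)²) = √(0.00337 + 0.000166 + 0.00164) = 0.0720

7.20%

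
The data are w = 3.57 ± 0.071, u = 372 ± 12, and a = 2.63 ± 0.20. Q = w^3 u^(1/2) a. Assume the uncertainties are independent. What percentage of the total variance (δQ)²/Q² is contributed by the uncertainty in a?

(δQ/Q)² = (3·δw/w)² + (½·δu/u)² + (1·δa/a)²
  w term: (3×0.0199)² = 0.00356
  u term: (0.5×0.0323)² = 0.000260
  a term: (1×0.0760)² = 0.00578
Total = 0.00960. Share from a = 0.00578/0.00960 = 0.602.

60.2%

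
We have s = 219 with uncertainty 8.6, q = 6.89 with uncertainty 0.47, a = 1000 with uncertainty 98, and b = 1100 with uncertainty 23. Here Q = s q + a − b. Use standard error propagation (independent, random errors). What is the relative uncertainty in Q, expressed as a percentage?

Let p = s·q = 1510. δp/p = √((1·δs/s)² + (1·δq/q)²) = √(0.00154 + 0.00465) = 0.0787, so δp = 119.
Q = p + a − b: δQ = √(δp² + δa² + δb²) = √(14100 + 9600 + 529) = 156
Q = 1410, so δQ/Q = 156/1410 = 0.111.

11.1%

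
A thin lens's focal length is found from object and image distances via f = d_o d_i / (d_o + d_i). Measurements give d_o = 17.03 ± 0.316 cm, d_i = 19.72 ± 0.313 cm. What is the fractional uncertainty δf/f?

0.0124

∂f/∂d_o = (d_i/(d_o+d_i))² = 0.288;  ∂f/∂d_i = (d_o/(d_o+d_i))² = 0.215
δf = √((∂f/∂d_o · δd_o)² + (∂f/∂d_i · δd_i)²) = √(0.00828 + 0.00452) = 0.113 cm
f = 9.138 cm, so δf/f = 0.113/9.138 = 0.0124.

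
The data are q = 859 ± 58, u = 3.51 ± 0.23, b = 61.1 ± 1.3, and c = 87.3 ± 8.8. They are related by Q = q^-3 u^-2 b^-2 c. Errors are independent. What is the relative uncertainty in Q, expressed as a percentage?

Since Q is a product/quotient, work with relative uncertainties:
  (-3·δq/q)² = (-3×0.0675)² = 0.0410;  (-2·δu/u)² = (-2×0.0655)² = 0.0172;  (-2·δb/b)² = (-2×0.0213)² = 0.00181;  (1·δc/c)² = (1×0.101)² = 0.0102
δQ/Q = √(0.0702) = 0.265

26.5%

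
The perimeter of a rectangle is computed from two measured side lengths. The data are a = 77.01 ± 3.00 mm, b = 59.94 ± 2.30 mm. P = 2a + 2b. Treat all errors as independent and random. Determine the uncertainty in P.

7.56 mm

Sums and differences: (δP)² = Σ (cᵢ δxᵢ)².
  (2·δa)² = 36.0;  (2·δb)² = 21.2
δP = √(57.2) = 7.56 mm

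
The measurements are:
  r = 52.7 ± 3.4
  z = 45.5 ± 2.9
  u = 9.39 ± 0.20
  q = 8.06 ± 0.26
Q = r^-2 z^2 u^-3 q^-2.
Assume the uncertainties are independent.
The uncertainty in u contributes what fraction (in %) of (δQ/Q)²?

9.92%

(δQ/Q)² = (-2·δr/r)² + (2·δz/z)² + (-3·δu/u)² + (-2·δq/q)²
  r term: (-2×0.0645)² = 0.0166
  z term: (2×0.0637)² = 0.0162
  u term: (-3×0.0213)² = 0.00408
  q term: (-2×0.0323)² = 0.00416
Total = 0.0411. Share from u = 0.00408/0.0411 = 0.0992.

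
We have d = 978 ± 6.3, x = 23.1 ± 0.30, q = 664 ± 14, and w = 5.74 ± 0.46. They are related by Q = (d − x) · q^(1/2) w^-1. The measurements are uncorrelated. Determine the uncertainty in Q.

348

Let u = d − x = 955. δu = √(δd² + δx²) = √(39.7 + 0.0900) = 6.31, so δu/u = 0.00661.
Q is then a monomial in u, q, w:
δQ/Q = √((δu/u)² + (½·δq/q)² + (-1·δw/w)²) = √(4.36e-05 + 0.000111 + 0.00642) = 0.0811
Q = 4290, so δQ = 0.0811 × 4290 = 348.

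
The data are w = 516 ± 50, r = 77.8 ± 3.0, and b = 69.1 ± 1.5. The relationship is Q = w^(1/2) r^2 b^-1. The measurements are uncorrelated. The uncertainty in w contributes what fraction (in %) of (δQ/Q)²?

26.8%

(δQ/Q)² = (½·δw/w)² + (2·δr/r)² + (-1·δb/b)²
  w term: (0.5×0.0969)² = 0.00235
  r term: (2×0.0386)² = 0.00595
  b term: (-1×0.0217)² = 0.000471
Total = 0.00877. Share from w = 0.00235/0.00877 = 0.268.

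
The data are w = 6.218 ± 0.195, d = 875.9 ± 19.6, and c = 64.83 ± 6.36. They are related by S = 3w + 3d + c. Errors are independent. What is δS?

59.1

Absolute uncertainties add in quadrature for a linear combination:
  (3·δw)² = 0.342;  (3·δd)² = 3460;  (δc)² = 40.4
δS = √(3500) = 59.1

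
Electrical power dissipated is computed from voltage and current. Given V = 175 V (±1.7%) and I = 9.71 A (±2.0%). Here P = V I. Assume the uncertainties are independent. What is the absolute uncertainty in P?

Each factor contributes (exponent × relative error)² to (δP/P)²:
  (1·δV/V)² = (1×0.0170)² = 0.000289;  (1·δI/I)² = (1×0.0200)² = 0.000400
δP/P = √(0.000689) = 0.0262
P = 1700 W, so δP = 0.0262 × 1700 = 44.6 W.

44.6 W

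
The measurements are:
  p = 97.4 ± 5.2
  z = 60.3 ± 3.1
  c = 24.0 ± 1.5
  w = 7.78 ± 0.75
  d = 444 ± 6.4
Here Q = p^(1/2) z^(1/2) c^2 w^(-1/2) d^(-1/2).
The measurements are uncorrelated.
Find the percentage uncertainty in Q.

13.9%

Since Q is a product/quotient, work with relative uncertainties:
  (½·δp/p)² = (0.5×0.0534)² = 0.000713;  (½·δz/z)² = (0.5×0.0514)² = 0.000661;  (2·δc/c)² = (2×0.0625)² = 0.0156;  (−½·δw/w)² = (-0.5×0.0964)² = 0.00232;  (−½·δd/d)² = (-0.5×0.0144)² = 5.19e-05
δQ/Q = √(0.0194) = 0.139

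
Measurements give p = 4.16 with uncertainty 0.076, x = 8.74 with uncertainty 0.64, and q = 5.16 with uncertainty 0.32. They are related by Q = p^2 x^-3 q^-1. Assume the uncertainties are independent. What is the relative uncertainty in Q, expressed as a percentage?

Each factor contributes (exponent × relative error)² to (δQ/Q)²:
  (2·δp/p)² = (2×0.0183)² = 0.00134;  (-3·δx/x)² = (-3×0.0732)² = 0.0483;  (-1·δq/q)² = (-1×0.0620)² = 0.00385
δQ/Q = √(0.0534) = 0.231

23.1%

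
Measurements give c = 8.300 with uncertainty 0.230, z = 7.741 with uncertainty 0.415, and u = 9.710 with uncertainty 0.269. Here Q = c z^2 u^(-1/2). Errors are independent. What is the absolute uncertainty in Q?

Since Q is a product/quotient, work with relative uncertainties:
  (1·δc/c)² = (1×0.0277)² = 0.000768;  (2·δz/z)² = (2×0.0536)² = 0.0115;  (−½·δu/u)² = (-0.5×0.0277)² = 0.000192
δQ/Q = √(0.0125) = 0.112
Q = 159.6, so δQ = 0.112 × 159.6 = 17.8.

17.8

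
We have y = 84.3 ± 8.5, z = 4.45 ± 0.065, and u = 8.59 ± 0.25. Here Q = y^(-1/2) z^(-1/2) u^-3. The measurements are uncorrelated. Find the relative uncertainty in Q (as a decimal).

0.101

Q is a product of powers, so relative uncertainties combine in quadrature:
  (−½·δy/y)² = (-0.5×0.101)² = 0.00254;  (−½·δz/z)² = (-0.5×0.0146)² = 5.33e-05;  (-3·δu/u)² = (-3×0.0291)² = 0.00762
δQ/Q = √(0.0102) = 0.101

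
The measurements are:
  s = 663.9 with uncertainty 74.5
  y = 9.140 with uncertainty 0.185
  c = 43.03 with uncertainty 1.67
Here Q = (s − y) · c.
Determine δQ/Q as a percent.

Let u = s − y = 654.8. δu = √(δs² + δy²) = √(5550 + 0.0342) = 74.5, so δu/u = 0.114.
Q is then a monomial in u, c:
δQ/Q = √((δu/u)² + (1·δc/c)²) = √(0.0129 + 0.00151) = 0.120

12.0%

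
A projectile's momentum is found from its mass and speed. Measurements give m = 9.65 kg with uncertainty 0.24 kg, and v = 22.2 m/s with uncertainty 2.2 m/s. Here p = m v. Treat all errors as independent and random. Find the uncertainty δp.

For a monomial p ∝ m, v, fractional errors add in quadrature:
  (1·δm/m)² = (1×0.0249)² = 0.000619;  (1·δv/v)² = (1×0.0991)² = 0.00982
δp/p = √(0.0104) = 0.102
p = 214 kg·m/s, so δp = 0.102 × 214 = 21.9 kg·m/s.

21.9 kg·m/s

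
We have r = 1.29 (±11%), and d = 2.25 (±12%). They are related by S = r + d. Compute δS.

0.305

Each term contributes (cᵢ δxᵢ)² to (δS)²:
  (δr)² = 0.0201;  (δd)² = 0.0729
δS = √(0.0930) = 0.305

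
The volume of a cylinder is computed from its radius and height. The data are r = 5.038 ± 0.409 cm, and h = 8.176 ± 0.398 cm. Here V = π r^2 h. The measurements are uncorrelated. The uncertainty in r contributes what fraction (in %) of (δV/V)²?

(δV/V)² = (2·δr/r)² + (1·δh/h)²
  r term: (2×0.0812)² = 0.0264
  h term: (1×0.0487)² = 0.00237
Total = 0.0287. Share from r = 0.0264/0.0287 = 0.918.

91.8%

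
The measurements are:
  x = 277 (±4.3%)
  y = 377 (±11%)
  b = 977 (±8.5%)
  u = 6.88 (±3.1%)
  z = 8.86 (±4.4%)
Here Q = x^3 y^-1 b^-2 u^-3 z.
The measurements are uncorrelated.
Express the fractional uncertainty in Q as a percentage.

26.1%

Since Q is a product/quotient, work with relative uncertainties:
  (3·δx/x)² = (3×0.0430)² = 0.0166;  (-1·δy/y)² = (-1×0.110)² = 0.0121;  (-2·δb/b)² = (-2×0.0850)² = 0.0289;  (-3·δu/u)² = (-3×0.0310)² = 0.00865;  (1·δz/z)² = (1×0.0440)² = 0.00194
δQ/Q = √(0.0682) = 0.261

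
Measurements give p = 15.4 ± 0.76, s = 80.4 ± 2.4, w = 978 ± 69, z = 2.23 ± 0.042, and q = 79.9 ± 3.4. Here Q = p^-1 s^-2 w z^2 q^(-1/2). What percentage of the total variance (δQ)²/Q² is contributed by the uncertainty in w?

(δQ/Q)² = (-1·δp/p)² + (-2·δs/s)² + (1·δw/w)² + (2·δz/z)² + (−½·δq/q)²
  p term: (-1×0.0494)² = 0.00244
  s term: (-2×0.0299)² = 0.00356
  w term: (1×0.0706)² = 0.00498
  z term: (2×0.0188)² = 0.00142
  q term: (-0.5×0.0426)² = 0.000453
Total = 0.0128. Share from w = 0.00498/0.0128 = 0.387.

38.7%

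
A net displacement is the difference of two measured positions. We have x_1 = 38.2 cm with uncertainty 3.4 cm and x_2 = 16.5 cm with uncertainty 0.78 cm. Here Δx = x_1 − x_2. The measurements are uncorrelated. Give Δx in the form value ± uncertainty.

21.7 ± 3.49 cm

Sums and differences: (δΔx)² = Σ (cᵢ δxᵢ)².
  (δx_1)² = 11.6;  (δx_2)² = 0.608
δΔx = √(12.2) = 3.49 cm
Δx = 21.7 cm.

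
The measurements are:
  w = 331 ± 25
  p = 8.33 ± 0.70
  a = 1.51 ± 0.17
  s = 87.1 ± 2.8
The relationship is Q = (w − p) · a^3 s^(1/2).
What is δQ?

3600

Let u = w − p = 323. δu = √(δw² + δp²) = √(625 + 0.490) = 25.0, so δu/u = 0.0775.
Q is then a monomial in u, a, s:
δQ/Q = √((δu/u)² + (3·δa/a)² + (½·δs/s)²) = √(0.00601 + 0.114 + 0.000258) = 0.347
Q = 10400, so δQ = 0.347 × 10400 = 3600.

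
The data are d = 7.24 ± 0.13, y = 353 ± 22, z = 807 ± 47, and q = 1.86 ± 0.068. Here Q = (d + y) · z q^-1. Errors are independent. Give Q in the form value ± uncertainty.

Let u = d + y = 360. δu = √(δd² + δy²) = √(0.0169 + 484) = 22.0, so δu/u = 0.0611.
Q is then a monomial in u, z, q:
δQ/Q = √((δu/u)² + (1·δz/z)² + (-1·δq/q)²) = √(0.00373 + 0.00339 + 0.00134) = 0.0920
Q = 1.56e+05, so δQ = 0.0920 × 1.56e+05 = 14400.

(1.56 ± 0.144) × 10^5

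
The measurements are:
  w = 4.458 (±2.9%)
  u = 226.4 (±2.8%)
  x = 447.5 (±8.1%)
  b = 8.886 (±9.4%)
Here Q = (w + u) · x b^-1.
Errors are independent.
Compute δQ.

Let h = w + u = 230.9. δh = √(δw² + δu²) = √(0.0167 + 40.2) = 6.34, so δh/h = 0.0275.
Q is then a monomial in h, x, b:
δQ/Q = √((δh/h)² + (1·δx/x)² + (-1·δb/b)²) = √(0.000754 + 0.00656 + 0.00884) = 0.127
Q = 11630, so δQ = 0.127 × 11630 = 1480.

1480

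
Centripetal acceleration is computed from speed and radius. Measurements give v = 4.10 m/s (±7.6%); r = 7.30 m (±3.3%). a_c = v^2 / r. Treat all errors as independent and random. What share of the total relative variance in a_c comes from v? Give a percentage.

(δa_c/a_c)² = (2·δv/v)² + (-1·δr/r)²
  v term: (2×0.0760)² = 0.0231
  r term: (-1×0.0330)² = 0.00109
Total = 0.0242. Share from v = 0.0231/0.0242 = 0.955.

95.5%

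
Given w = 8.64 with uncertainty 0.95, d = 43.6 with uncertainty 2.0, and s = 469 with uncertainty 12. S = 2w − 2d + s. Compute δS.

12.8

Sums and differences: (δS)² = Σ (cᵢ δxᵢ)².
  (2·δw)² = 3.61;  (2·δd)² = 16.0;  (δs)² = 144
δS = √(164) = 12.8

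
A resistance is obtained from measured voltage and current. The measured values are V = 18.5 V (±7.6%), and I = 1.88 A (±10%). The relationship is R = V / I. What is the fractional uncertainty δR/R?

0.126

Each factor contributes (exponent × relative error)² to (δR/R)²:
  (1·δV/V)² = (1×0.0760)² = 0.00578;  (-1·δI/I)² = (-1×0.100)² = 0.0100
δR/R = √(0.0158) = 0.126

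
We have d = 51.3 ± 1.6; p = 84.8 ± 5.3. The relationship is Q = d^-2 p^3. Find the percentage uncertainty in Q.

19.8%

Products/powers → add relative errors in quadrature, weighted by exponent:
  (-2·δd/d)² = (-2×0.0312)² = 0.00389;  (3·δp/p)² = (3×0.0625)² = 0.0352
δQ/Q = √(0.0390) = 0.198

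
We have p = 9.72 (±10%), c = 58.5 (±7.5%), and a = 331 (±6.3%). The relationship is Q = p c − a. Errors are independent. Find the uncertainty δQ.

74.1

Let w = p·c = 569. δw/w = √((1·δp/p)² + (1·δc/c)²) = √(0.0100 + 0.00562) = 0.125, so δw = 71.1.
Q = w − a: δQ = √(δw² + δa²) = √(5050 + 435) = 74.1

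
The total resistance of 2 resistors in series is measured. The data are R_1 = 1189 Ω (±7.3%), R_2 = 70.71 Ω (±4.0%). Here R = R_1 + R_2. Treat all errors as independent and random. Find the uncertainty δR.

86.8 Ω

Sums and differences: (δR)² = Σ (cᵢ δxᵢ)².
  (δR_1)² = 7530;  (δR_2)² = 8.00
δR = √(7540) = 86.8 Ω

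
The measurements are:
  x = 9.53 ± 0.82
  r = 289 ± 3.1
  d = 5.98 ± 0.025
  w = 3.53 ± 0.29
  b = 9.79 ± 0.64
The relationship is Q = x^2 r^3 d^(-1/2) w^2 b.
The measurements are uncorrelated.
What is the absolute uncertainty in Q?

Products/powers → add relative errors in quadrature, weighted by exponent:
  (2·δx/x)² = (2×0.0860)² = 0.0296;  (3·δr/r)² = (3×0.0107)² = 0.00104;  (−½·δd/d)² = (-0.5×0.00418)² = 4.37e-06;  (2·δw/w)² = (2×0.0822)² = 0.0270;  (1·δb/b)² = (1×0.0654)² = 0.00427
δQ/Q = √(0.0619) = 0.249
Q = 1.09e+11, so δQ = 0.249 × 1.09e+11 = 2.72e+10.

2.72e+10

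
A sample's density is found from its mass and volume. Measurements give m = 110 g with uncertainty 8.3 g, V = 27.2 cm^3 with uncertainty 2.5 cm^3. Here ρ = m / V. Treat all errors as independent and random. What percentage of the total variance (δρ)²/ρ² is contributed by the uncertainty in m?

(δρ/ρ)² = (1·δm/m)² + (-1·δV/V)²
  m term: (1×0.0755)² = 0.00569
  V term: (-1×0.0919)² = 0.00845
Total = 0.0141. Share from m = 0.00569/0.0141 = 0.403.

40.3%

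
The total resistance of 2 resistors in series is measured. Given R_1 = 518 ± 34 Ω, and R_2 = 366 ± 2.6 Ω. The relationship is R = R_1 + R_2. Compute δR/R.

Each term contributes (cᵢ δxᵢ)² to (δR)²:
  (δR_1)² = 1160;  (δR_2)² = 6.76
δR = √(1160) = 34.1 Ω
R = 884 Ω, so δR/R = 34.1/884 = 0.0386.

0.0386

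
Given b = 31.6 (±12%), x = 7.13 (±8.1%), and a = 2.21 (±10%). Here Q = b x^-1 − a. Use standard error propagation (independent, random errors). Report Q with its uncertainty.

2.22 ± 0.679

Let p = b·x^-1 = 4.43. δp/p = √((1·δb/b)² + (-1·δx/x)²) = √(0.0144 + 0.00656) = 0.145, so δp = 0.642.
Q = p − a: δQ = √(δp² + δa²) = √(0.412 + 0.0488) = 0.679
Q = 2.22.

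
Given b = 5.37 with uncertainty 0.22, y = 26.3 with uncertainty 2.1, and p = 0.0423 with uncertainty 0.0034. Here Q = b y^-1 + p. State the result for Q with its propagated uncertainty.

Let w = b·y^-1 = 0.204. δw/w = √((1·δb/b)² + (-1·δy/y)²) = √(0.00168 + 0.00638) = 0.0897, so δw = 0.0183.
Q = w + p: δQ = √(δw² + δp²) = √(0.000336 + 1.16e-05) = 0.0186
Q = 0.246.

0.246 ± 0.0186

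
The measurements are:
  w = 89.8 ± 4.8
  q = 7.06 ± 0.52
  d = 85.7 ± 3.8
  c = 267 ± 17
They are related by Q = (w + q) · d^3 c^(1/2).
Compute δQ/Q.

Let u = w + q = 96.9. δu = √(δw² + δq²) = √(23.0 + 0.270) = 4.83, so δu/u = 0.0498.
Q is then a monomial in u, d, c:
δQ/Q = √((δu/u)² + (3·δd/d)² + (½·δc/c)²) = √(0.00248 + 0.0177 + 0.00101) = 0.146

0.146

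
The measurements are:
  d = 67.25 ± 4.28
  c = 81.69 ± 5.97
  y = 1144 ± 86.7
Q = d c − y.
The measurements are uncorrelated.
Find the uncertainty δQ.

539

Let p = d·c = 5494. δp/p = √((1·δd/d)² + (1·δc/c)²) = √(0.00405 + 0.00534) = 0.0969, so δp = 532.
Q = p − y: δQ = √(δp² + δy²) = √(2.83e+05 + 7520) = 539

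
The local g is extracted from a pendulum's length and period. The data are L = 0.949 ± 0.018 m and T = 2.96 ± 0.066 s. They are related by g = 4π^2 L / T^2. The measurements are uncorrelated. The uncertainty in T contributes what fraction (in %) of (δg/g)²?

84.7%

(δg/g)² = (1·δL/L)² + (-2·δT/T)²
  L term: (1×0.0190)² = 0.000360
  T term: (-2×0.0223)² = 0.00199
Total = 0.00235. Share from T = 0.00199/0.00235 = 0.847.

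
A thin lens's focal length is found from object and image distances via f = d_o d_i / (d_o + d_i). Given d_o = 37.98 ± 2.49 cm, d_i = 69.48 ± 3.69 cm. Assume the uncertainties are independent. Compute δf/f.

∂f/∂d_o = (d_i/(d_o+d_i))² = 0.418;  ∂f/∂d_i = (d_o/(d_o+d_i))² = 0.125
δf = √((∂f/∂d_o · δd_o)² + (∂f/∂d_i · δd_i)²) = √(1.08 + 0.212) = 1.14 cm
f = 24.56 cm, so δf/f = 1.14/24.56 = 0.0464.

0.0464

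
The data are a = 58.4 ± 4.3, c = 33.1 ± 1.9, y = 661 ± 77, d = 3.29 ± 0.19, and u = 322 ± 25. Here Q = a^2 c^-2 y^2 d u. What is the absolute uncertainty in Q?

For a monomial Q ∝ a^2, c^-2, y^2, d, u, fractional errors add in quadrature:
  (2·δa/a)² = (2×0.0736)² = 0.0217;  (-2·δc/c)² = (-2×0.0574)² = 0.0132;  (2·δy/y)² = (2×0.116)² = 0.0543;  (1·δd/d)² = (1×0.0578)² = 0.00334;  (1·δu/u)² = (1×0.0776)² = 0.00603
δQ/Q = √(0.0985) = 0.314
Q = 1.44e+09, so δQ = 0.314 × 1.44e+09 = 4.52e+08.

4.52e+08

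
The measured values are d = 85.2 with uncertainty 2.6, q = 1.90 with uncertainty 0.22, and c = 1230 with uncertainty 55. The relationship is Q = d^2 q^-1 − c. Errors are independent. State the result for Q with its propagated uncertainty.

2590 ± 503

Let p = d^2·q^-1 = 3820. δp/p = √((2·δd/d)² + (-1·δq/q)²) = √(0.00373 + 0.0134) = 0.131, so δp = 500.
Q = p − c: δQ = √(δp² + δc²) = √(2.5e+05 + 3020) = 503
Q = 2590.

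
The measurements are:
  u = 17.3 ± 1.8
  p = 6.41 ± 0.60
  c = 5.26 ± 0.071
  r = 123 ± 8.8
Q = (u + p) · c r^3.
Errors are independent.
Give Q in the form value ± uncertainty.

(2.32 ± 0.533) × 10^8

Let w = u + p = 23.7. δw = √(δu² + δp²) = √(3.24 + 0.360) = 1.90, so δw/w = 0.0800.
Q is then a monomial in w, c, r:
δQ/Q = √((δw/w)² + (1·δc/c)² + (3·δr/r)²) = √(0.00640 + 0.000182 + 0.0461) = 0.229
Q = 2.32e+08, so δQ = 0.229 × 2.32e+08 = 5.33e+07.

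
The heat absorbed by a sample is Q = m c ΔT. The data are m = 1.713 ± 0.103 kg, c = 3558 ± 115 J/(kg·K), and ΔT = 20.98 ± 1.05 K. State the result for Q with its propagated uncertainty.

127900 ± 10800 J

Since Q is a product/quotient, work with relative uncertainties:
  (1·δm/m)² = (1×0.0601)² = 0.00362;  (1·δc/c)² = (1×0.0323)² = 0.00104;  (1·δΔT/ΔT)² = (1×0.0500)² = 0.00250
δQ/Q = √(0.00716) = 0.0846
Q = 127900 J, so δQ = 0.0846 × 127900 = 10800 J.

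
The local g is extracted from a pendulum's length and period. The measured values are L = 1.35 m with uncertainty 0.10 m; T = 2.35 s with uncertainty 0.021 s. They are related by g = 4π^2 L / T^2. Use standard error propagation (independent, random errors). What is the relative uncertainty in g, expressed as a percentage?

7.62%

For a monomial g ∝ L, T^-2, fractional errors add in quadrature:
  (1·δL/L)² = (1×0.0741)² = 0.00549;  (-2·δT/T)² = (-2×0.00894)² = 0.000319
δg/g = √(0.00581) = 0.0762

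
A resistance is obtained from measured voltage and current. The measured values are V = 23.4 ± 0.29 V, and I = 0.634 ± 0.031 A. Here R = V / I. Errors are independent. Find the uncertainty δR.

Products/powers → add relative errors in quadrature, weighted by exponent:
  (1·δV/V)² = (1×0.0124)² = 0.000154;  (-1·δI/I)² = (-1×0.0489)² = 0.00239
δR/R = √(0.00254) = 0.0504
R = 36.9 Ω, so δR = 0.0504 × 36.9 = 1.86 Ω.

1.86 Ω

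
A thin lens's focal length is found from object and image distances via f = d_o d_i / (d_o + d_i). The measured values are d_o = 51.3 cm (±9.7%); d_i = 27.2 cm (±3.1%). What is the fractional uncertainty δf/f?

0.0392

∂f/∂d_o = (d_i/(d_o+d_i))² = 0.120;  ∂f/∂d_i = (d_o/(d_o+d_i))² = 0.427
δf = √((∂f/∂d_o · δd_o)² + (∂f/∂d_i · δd_i)²) = √(0.357 + 0.130) = 0.698 cm
f = 17.8 cm, so δf/f = 0.698/17.8 = 0.0392.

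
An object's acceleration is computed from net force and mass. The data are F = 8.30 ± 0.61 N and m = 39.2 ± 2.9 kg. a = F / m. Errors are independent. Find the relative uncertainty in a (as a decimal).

0.104

a is a product of powers, so relative uncertainties combine in quadrature:
  (1·δF/F)² = (1×0.0735)² = 0.00540;  (-1·δm/m)² = (-1×0.0740)² = 0.00547
δa/a = √(0.0109) = 0.104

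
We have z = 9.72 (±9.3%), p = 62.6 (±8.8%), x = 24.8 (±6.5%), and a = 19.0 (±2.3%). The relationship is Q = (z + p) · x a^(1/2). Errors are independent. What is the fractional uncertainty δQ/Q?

Let u = z + p = 72.3. δu = √(δz² + δp²) = √(0.817 + 30.3) = 5.58, so δu/u = 0.0772.
Q is then a monomial in u, x, a:
δQ/Q = √((δu/u)² + (1·δx/x)² + (½·δa/a)²) = √(0.00596 + 0.00423 + 0.000132) = 0.102

0.102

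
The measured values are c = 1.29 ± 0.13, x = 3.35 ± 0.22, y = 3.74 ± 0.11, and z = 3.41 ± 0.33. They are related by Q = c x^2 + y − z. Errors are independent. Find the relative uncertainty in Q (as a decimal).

0.164

Let p = c·x^2 = 14.5. δp/p = √((1·δc/c)² + (2·δx/x)²) = √(0.0102 + 0.0173) = 0.166, so δp = 2.40.
Q = p + y − z: δQ = √(δp² + δy² + δz²) = √(5.74 + 0.0121 + 0.109) = 2.42
Q = 14.8, so δQ/Q = 2.42/14.8 = 0.164.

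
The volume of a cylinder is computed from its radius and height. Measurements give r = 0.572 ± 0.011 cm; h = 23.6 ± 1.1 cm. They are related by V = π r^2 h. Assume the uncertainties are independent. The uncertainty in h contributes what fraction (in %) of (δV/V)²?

(δV/V)² = (2·δr/r)² + (1·δh/h)²
  r term: (2×0.0192)² = 0.00148
  h term: (1×0.0466)² = 0.00217
Total = 0.00365. Share from h = 0.00217/0.00365 = 0.595.

59.5%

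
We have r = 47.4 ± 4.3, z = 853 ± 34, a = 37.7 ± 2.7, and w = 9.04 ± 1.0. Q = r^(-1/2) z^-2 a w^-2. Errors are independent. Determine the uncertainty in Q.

For a monomial Q ∝ r^(-1/2), z^-2, a, w^-2, fractional errors add in quadrature:
  (−½·δr/r)² = (-0.5×0.0907)² = 0.00206;  (-2·δz/z)² = (-2×0.0399)² = 0.00636;  (1·δa/a)² = (1×0.0716)² = 0.00513;  (-2·δw/w)² = (-2×0.111)² = 0.0489
δQ/Q = √(0.0625) = 0.250
Q = 9.21e-08, so δQ = 0.250 × 9.21e-08 = 2.3e-08.

2.3e-08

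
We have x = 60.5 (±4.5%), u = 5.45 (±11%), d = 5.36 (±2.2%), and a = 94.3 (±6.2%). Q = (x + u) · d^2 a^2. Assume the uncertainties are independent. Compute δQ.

2.33e+06

Let w = x + u = 66.0. δw = √(δx² + δu²) = √(7.41 + 0.359) = 2.79, so δw/w = 0.0423.
Q is then a monomial in w, d, a:
δQ/Q = √((δw/w)² + (2·δd/d)² + (2·δa/a)²) = √(0.00179 + 0.00194 + 0.0154) = 0.138
Q = 1.68e+07, so δQ = 0.138 × 1.68e+07 = 2.33e+06.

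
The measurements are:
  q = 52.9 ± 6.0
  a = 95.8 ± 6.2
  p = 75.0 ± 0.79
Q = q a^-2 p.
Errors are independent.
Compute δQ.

Q is a product of powers, so relative uncertainties combine in quadrature:
  (1·δq/q)² = (1×0.113)² = 0.0129;  (-2·δa/a)² = (-2×0.0647)² = 0.0168;  (1·δp/p)² = (1×0.0105)² = 0.000111
δQ/Q = √(0.0297) = 0.172
Q = 0.432, so δQ = 0.172 × 0.432 = 0.0745.

0.0745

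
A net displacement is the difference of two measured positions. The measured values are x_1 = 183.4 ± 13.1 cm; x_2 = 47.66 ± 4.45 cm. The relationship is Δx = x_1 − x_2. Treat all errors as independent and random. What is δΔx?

Each term contributes (cᵢ δxᵢ)² to (δΔx)²:
  (δx_1)² = 172;  (δx_2)² = 19.8
δΔx = √(191) = 13.8 cm

13.8 cm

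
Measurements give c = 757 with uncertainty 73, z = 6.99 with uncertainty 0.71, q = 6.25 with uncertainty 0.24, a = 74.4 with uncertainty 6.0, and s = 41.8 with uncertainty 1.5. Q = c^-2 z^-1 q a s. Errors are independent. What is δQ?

0.00116

Products/powers → add relative errors in quadrature, weighted by exponent:
  (-2·δc/c)² = (-2×0.0964)² = 0.0372;  (-1·δz/z)² = (-1×0.102)² = 0.0103;  (1·δq/q)² = (1×0.0384)² = 0.00147;  (1·δa/a)² = (1×0.0806)² = 0.00650;  (1·δs/s)² = (1×0.0359)² = 0.00129
δQ/Q = √(0.0568) = 0.238
Q = 0.00485, so δQ = 0.238 × 0.00485 = 0.00116.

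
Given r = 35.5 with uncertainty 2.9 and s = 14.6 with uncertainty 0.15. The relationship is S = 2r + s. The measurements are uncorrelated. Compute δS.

5.80

Each term contributes (cᵢ δxᵢ)² to (δS)²:
  (2·δr)² = 33.6;  (δs)² = 0.0225
δS = √(33.7) = 5.80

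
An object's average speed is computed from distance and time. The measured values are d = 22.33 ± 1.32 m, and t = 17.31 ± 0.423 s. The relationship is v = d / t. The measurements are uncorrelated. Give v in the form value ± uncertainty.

Each factor contributes (exponent × relative error)² to (δv/v)²:
  (1·δd/d)² = (1×0.0591)² = 0.00349;  (-1·δt/t)² = (-1×0.0244)² = 0.000597
δv/v = √(0.00409) = 0.0640
v = 1.290 m/s, so δv = 0.0640 × 1.290 = 0.0825 m/s.

1.290 ± 0.0825 m/s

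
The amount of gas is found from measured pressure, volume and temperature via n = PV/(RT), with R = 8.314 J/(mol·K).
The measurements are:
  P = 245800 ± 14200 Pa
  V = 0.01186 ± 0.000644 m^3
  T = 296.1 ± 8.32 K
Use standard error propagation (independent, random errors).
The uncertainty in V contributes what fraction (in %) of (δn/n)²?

(δn/n)² = (1·δP/P)² + (1·δV/V)² + (-1·δT/T)²
  P term: (1×0.0578)² = 0.00334
  V term: (1×0.0543)² = 0.00295
  T term: (-1×0.0281)² = 0.000790
Total = 0.00708. Share from V = 0.00295/0.00708 = 0.417.

41.7%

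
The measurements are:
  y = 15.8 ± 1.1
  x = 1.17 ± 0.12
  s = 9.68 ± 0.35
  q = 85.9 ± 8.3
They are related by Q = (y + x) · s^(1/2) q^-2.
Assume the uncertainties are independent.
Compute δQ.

0.00147

Let u = y + x = 17.0. δu = √(δy² + δx²) = √(1.21 + 0.0144) = 1.11, so δu/u = 0.0652.
Q is then a monomial in u, s, q:
δQ/Q = √((δu/u)² + (½·δs/s)² + (-2·δq/q)²) = √(0.00425 + 0.000327 + 0.0373) = 0.205
Q = 0.00716, so δQ = 0.205 × 0.00716 = 0.00147.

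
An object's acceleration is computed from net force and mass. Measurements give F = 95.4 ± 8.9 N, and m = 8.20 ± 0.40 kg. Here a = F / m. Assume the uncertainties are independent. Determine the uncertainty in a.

1.22 m/s^2

For a monomial a ∝ F, m^-1, fractional errors add in quadrature:
  (1·δF/F)² = (1×0.0933)² = 0.00870;  (-1·δm/m)² = (-1×0.0488)² = 0.00238
δa/a = √(0.0111) = 0.105
a = 11.6 m/s^2, so δa = 0.105 × 11.6 = 1.22 m/s^2.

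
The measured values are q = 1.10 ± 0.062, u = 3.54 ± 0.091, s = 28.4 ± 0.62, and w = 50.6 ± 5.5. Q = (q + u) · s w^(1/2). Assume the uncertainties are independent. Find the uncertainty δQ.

Let h = q + u = 4.64. δh = √(δq² + δu²) = √(0.00384 + 0.00828) = 0.110, so δh/h = 0.0237.
Q is then a monomial in h, s, w:
δQ/Q = √((δh/h)² + (1·δs/s)² + (½·δw/w)²) = √(0.000563 + 0.000477 + 0.00295) = 0.0632
Q = 937, so δQ = 0.0632 × 937 = 59.2.

59.2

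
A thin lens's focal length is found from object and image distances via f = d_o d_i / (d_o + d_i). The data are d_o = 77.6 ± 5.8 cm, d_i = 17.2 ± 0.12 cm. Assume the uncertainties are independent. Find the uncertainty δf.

∂f/∂d_o = (d_i/(d_o+d_i))² = 0.0329;  ∂f/∂d_i = (d_o/(d_o+d_i))² = 0.670
δf = √((∂f/∂d_o · δd_o)² + (∂f/∂d_i · δd_i)²) = √(0.0365 + 0.00647) = 0.207 cm

0.207 cm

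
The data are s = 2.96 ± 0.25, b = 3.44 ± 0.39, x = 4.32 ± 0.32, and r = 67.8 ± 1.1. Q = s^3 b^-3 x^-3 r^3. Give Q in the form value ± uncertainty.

Products/powers → add relative errors in quadrature, weighted by exponent:
  (3·δs/s)² = (3×0.0845)² = 0.0642;  (-3·δb/b)² = (-3×0.113)² = 0.116;  (-3·δx/x)² = (-3×0.0741)² = 0.0494;  (3·δr/r)² = (3×0.0162)² = 0.00237
δQ/Q = √(0.232) = 0.481
Q = 2460, so δQ = 0.481 × 2460 = 1190.

2460 ± 1190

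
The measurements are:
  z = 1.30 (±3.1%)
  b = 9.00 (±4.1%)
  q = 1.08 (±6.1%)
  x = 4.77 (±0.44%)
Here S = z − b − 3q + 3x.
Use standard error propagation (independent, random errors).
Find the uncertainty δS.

0.425

Sums and differences: (δS)² = Σ (cᵢ δxᵢ)².
  (δz)² = 0.00162;  (δb)² = 0.136;  (3·δq)² = 0.0391;  (3·δx)² = 0.00396
δS = √(0.181) = 0.425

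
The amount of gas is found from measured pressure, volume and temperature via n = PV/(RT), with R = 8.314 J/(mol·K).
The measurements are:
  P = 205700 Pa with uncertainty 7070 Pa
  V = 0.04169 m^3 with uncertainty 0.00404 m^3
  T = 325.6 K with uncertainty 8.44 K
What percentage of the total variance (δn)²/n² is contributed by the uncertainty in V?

83.5%

(δn/n)² = (1·δP/P)² + (1·δV/V)² + (-1·δT/T)²
  P term: (1×0.0344)² = 0.00118
  V term: (1×0.0969)² = 0.00939
  T term: (-1×0.0259)² = 0.000672
Total = 0.0112. Share from V = 0.00939/0.0112 = 0.835.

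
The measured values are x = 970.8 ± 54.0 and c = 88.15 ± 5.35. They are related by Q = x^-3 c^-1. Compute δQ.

2.2e-12

For a monomial Q ∝ x^-3, c^-1, fractional errors add in quadrature:
  (-3·δx/x)² = (-3×0.0556)² = 0.0278;  (-1·δc/c)² = (-1×0.0607)² = 0.00368
δQ/Q = √(0.0315) = 0.178
Q = 1.24e-11, so δQ = 0.178 × 1.24e-11 = 2.2e-12.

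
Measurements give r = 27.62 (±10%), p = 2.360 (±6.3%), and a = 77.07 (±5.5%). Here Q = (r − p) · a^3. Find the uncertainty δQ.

2.29e+06

Let u = r − p = 25.26. δu = √(δr² + δp²) = √(7.63 + 0.0221) = 2.77, so δu/u = 0.110.
Q is then a monomial in u, a:
δQ/Q = √((δu/u)² + (3·δa/a)²) = √(0.0120 + 0.0272) = 0.198
Q = 1.156e+07, so δQ = 0.198 × 1.156e+07 = 2.29e+06.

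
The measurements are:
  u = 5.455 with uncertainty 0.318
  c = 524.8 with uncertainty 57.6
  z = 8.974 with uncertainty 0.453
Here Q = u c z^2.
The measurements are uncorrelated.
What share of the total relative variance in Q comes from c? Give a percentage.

(δQ/Q)² = (1·δu/u)² + (1·δc/c)² + (2·δz/z)²
  u term: (1×0.0583)² = 0.00340
  c term: (1×0.110)² = 0.0120
  z term: (2×0.0505)² = 0.0102
Total = 0.0256. Share from c = 0.0120/0.0256 = 0.470.

47.0%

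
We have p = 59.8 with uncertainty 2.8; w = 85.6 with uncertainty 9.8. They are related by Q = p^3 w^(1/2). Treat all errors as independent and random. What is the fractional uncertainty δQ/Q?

0.152

Each factor contributes (exponent × relative error)² to (δQ/Q)²:
  (3·δp/p)² = (3×0.0468)² = 0.0197;  (½·δw/w)² = (0.5×0.114)² = 0.00328
δQ/Q = √(0.0230) = 0.152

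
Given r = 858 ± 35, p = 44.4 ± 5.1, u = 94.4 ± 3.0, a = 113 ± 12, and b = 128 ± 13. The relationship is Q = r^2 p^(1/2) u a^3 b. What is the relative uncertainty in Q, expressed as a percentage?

35.0%

Products/powers → add relative errors in quadrature, weighted by exponent:
  (2·δr/r)² = (2×0.0408)² = 0.00666;  (½·δp/p)² = (0.5×0.115)² = 0.00330;  (1·δu/u)² = (1×0.0318)² = 0.00101;  (3·δa/a)² = (3×0.106)² = 0.101;  (1·δb/b)² = (1×0.102)² = 0.0103
δQ/Q = √(0.123) = 0.350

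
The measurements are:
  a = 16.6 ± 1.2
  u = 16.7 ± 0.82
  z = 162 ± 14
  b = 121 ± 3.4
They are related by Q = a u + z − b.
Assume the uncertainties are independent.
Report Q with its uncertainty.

Let p = a·u = 277. δp/p = √((1·δa/a)² + (1·δu/u)²) = √(0.00523 + 0.00241) = 0.0874, so δp = 24.2.
Q = p + z − b: δQ = √(δp² + δz² + δb²) = √(587 + 196 + 11.6) = 28.2
Q = 318.

318 ± 28.2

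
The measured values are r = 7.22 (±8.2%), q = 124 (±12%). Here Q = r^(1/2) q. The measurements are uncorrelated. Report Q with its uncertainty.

333 ± 42.3

For a monomial Q ∝ r^(1/2), q, fractional errors add in quadrature:
  (½·δr/r)² = (0.5×0.0820)² = 0.00168;  (1·δq/q)² = (1×0.120)² = 0.0144
δQ/Q = √(0.0161) = 0.127
Q = 333, so δQ = 0.127 × 333 = 42.3.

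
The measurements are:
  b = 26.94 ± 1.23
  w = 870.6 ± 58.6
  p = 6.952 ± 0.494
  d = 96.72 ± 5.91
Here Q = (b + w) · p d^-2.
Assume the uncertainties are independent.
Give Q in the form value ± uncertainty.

0.6670 ± 0.104

Let u = b + w = 897.5. δu = √(δb² + δw²) = √(1.51 + 3430) = 58.6, so δu/u = 0.0653.
Q is then a monomial in u, p, d:
δQ/Q = √((δu/u)² + (1·δp/p)² + (-2·δd/d)²) = √(0.00426 + 0.00505 + 0.0149) = 0.156
Q = 0.6670, so δQ = 0.156 × 0.6670 = 0.104.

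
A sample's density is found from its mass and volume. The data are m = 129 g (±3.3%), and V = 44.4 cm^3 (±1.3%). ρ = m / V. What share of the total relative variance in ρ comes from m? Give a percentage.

(δρ/ρ)² = (1·δm/m)² + (-1·δV/V)²
  m term: (1×0.0330)² = 0.00109
  V term: (-1×0.0130)² = 0.000169
Total = 0.00126. Share from m = 0.00109/0.00126 = 0.866.

86.6%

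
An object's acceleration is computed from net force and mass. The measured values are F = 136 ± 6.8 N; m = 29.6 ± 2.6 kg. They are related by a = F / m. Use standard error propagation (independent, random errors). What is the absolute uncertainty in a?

Relative error in a monomial: (δa/a)² = Σ (nᵢ · δxᵢ/xᵢ)².
  (1·δF/F)² = (1×0.0500)² = 0.00250;  (-1·δm/m)² = (-1×0.0878)² = 0.00772
δa/a = √(0.0102) = 0.101
a = 4.59 m/s^2, so δa = 0.101 × 4.59 = 0.464 m/s^2.

0.464 m/s^2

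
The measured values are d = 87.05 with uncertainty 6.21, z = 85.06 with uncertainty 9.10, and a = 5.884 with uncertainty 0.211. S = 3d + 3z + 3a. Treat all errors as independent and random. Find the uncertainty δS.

S is a linear combination, so absolute uncertainties add in quadrature:
  (3·δd)² = 347;  (3·δz)² = 745;  (3·δa)² = 0.401
δS = √(1090) = 33.1

33.1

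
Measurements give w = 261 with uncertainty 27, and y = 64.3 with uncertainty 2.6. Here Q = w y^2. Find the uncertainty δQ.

1.42e+05

Q is a product of powers, so relative uncertainties combine in quadrature:
  (1·δw/w)² = (1×0.103)² = 0.0107;  (2·δy/y)² = (2×0.0404)² = 0.00654
δQ/Q = √(0.0172) = 0.131
Q = 1.08e+06, so δQ = 0.131 × 1.08e+06 = 1.42e+05.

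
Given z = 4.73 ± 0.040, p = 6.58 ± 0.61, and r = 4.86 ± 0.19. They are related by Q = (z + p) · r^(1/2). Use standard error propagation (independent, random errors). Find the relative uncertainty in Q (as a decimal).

Let u = z + p = 11.3. δu = √(δz² + δp²) = √(0.00160 + 0.372) = 0.611, so δu/u = 0.0541.
Q is then a monomial in u, r:
δQ/Q = √((δu/u)² + (½·δr/r)²) = √(0.00292 + 0.000382) = 0.0575

0.0575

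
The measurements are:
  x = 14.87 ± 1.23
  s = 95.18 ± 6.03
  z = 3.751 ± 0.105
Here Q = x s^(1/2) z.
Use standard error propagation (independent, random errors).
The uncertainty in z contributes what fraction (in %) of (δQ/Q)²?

9.08%

(δQ/Q)² = (1·δx/x)² + (½·δs/s)² + (1·δz/z)²
  x term: (1×0.0827)² = 0.00684
  s term: (0.5×0.0634)² = 0.00100
  z term: (1×0.0280)² = 0.000784
Total = 0.00863. Share from z = 0.000784/0.00863 = 0.0908.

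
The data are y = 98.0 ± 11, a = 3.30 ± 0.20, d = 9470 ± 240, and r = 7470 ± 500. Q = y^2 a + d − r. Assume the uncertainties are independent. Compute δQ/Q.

Let p = y^2·a = 31700. δp/p = √((2·δy/y)² + (1·δa/a)²) = √(0.0504 + 0.00367) = 0.233, so δp = 7370.
Q = p + d − r: δQ = √(δp² + δd² + δr²) = √(5.43e+07 + 57600 + 2.5e+05) = 7390
Q = 33700, so δQ/Q = 7390/33700 = 0.219.

0.219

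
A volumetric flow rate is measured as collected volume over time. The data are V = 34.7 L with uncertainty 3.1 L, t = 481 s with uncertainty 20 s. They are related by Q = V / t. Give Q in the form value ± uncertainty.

Each factor contributes (exponent × relative error)² to (δQ/Q)²:
  (1·δV/V)² = (1×0.0893)² = 0.00798;  (-1·δt/t)² = (-1×0.0416)² = 0.00173
δQ/Q = √(0.00971) = 0.0985
Q = 0.0721 L/s, so δQ = 0.0985 × 0.0721 = 0.00711 L/s.

0.0721 ± 0.00711 L/s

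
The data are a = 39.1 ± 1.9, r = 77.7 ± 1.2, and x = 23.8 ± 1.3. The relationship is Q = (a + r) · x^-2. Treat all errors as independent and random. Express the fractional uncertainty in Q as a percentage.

11.1%

Let u = a + r = 117. δu = √(δa² + δr²) = √(3.61 + 1.44) = 2.25, so δu/u = 0.0192.
Q is then a monomial in u, x:
δQ/Q = √((δu/u)² + (-2·δx/x)²) = √(0.000370 + 0.0119) = 0.111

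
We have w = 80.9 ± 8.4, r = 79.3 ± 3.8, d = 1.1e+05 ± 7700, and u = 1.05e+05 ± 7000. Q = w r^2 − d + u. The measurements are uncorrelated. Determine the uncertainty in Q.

Let p = w·r^2 = 5.09e+05. δp/p = √((1·δw/w)² + (2·δr/r)²) = √(0.0108 + 0.00919) = 0.141, so δp = 71900.
Q = p − d + u: δQ = √(δp² + δd² + δu²) = √(5.17e+09 + 5.93e+07 + 4.9e+07) = 72600

72600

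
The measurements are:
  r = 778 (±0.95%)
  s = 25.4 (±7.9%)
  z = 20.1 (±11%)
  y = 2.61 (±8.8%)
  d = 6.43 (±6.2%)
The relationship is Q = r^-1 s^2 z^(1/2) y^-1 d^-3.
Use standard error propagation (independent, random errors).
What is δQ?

Each factor contributes (exponent × relative error)² to (δQ/Q)²:
  (-1·δr/r)² = (-1×0.00950)² = 9.02e-05;  (2·δs/s)² = (2×0.0790)² = 0.0250;  (½·δz/z)² = (0.5×0.110)² = 0.00302;  (-1·δy/y)² = (-1×0.0880)² = 0.00774;  (-3·δd/d)² = (-3×0.0620)² = 0.0346
δQ/Q = √(0.0704) = 0.265
Q = 0.00536, so δQ = 0.265 × 0.00536 = 0.00142.

0.00142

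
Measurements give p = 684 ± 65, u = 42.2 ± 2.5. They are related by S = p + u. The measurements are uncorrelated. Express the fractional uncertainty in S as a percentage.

8.96%

S is a linear combination, so absolute uncertainties add in quadrature:
  (δp)² = 4220;  (δu)² = 6.25
δS = √(4230) = 65.0
S = 726, so δS/S = 65.0/726 = 0.0896.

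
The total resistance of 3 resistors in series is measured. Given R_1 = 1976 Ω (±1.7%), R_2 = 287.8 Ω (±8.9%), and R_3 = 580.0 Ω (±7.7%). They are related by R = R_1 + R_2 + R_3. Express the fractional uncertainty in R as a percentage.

Sums and differences: (δR)² = Σ (cᵢ δxᵢ)².
  (δR_1)² = 1130;  (δR_2)² = 656;  (δR_3)² = 1990
δR = √(3780) = 61.5 Ω
R = 2844 Ω, so δR/R = 61.5/2844 = 0.0216.

2.16%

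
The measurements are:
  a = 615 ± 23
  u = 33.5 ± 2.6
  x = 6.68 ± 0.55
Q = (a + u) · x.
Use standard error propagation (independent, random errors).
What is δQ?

389

Let w = a + u = 648. δw = √(δa² + δu²) = √(529 + 6.76) = 23.1, so δw/w = 0.0357.
Q is then a monomial in w, x:
δQ/Q = √((δw/w)² + (1·δx/x)²) = √(0.00127 + 0.00678) = 0.0897
Q = 4330, so δQ = 0.0897 × 4330 = 389.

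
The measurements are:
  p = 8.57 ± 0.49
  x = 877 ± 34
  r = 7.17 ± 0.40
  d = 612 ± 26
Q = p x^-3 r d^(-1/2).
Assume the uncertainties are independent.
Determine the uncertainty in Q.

5.25e-10

For a monomial Q ∝ p, x^-3, r, d^(-1/2), fractional errors add in quadrature:
  (1·δp/p)² = (1×0.0572)² = 0.00327;  (-3·δx/x)² = (-3×0.0388)² = 0.0135;  (1·δr/r)² = (1×0.0558)² = 0.00311;  (−½·δd/d)² = (-0.5×0.0425)² = 0.000451
δQ/Q = √(0.0204) = 0.143
Q = 3.68e-09, so δQ = 0.143 × 3.68e-09 = 5.25e-10.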